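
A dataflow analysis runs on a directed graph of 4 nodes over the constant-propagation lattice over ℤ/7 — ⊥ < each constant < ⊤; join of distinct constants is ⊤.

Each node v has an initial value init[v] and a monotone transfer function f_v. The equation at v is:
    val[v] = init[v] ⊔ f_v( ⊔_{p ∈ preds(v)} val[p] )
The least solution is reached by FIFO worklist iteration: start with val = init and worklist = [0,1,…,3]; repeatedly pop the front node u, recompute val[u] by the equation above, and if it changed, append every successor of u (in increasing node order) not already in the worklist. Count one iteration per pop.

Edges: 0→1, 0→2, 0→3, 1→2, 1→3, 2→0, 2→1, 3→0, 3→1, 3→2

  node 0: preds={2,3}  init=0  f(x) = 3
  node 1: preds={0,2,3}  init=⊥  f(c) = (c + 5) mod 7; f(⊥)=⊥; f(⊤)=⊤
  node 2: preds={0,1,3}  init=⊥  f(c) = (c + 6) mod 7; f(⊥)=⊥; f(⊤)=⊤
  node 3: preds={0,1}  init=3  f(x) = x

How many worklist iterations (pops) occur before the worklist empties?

7

Trace (7 dequeues):
  [1] u=0 | in 3 | out ⊤ | prev 0 | push {}
  [2] u=1 | in ⊤ | out ⊤ | prev ⊥ | push {}
  [3] u=2 | in ⊤ | out ⊤ | prev ⊥ | push {0,1}
  [4] u=3 | in ⊤ | out ⊤ | prev 3 | push {2}
  [5] u=0 | in ⊤ | out ⊤ | ==
  [6] u=1 | in ⊤ | out ⊤ | ==
  [7] u=2 | in ⊤ | out ⊤ | ==

Converged values:
  [0] ⊤
  [1] ⊤
  [2] ⊤
  [3] ⊤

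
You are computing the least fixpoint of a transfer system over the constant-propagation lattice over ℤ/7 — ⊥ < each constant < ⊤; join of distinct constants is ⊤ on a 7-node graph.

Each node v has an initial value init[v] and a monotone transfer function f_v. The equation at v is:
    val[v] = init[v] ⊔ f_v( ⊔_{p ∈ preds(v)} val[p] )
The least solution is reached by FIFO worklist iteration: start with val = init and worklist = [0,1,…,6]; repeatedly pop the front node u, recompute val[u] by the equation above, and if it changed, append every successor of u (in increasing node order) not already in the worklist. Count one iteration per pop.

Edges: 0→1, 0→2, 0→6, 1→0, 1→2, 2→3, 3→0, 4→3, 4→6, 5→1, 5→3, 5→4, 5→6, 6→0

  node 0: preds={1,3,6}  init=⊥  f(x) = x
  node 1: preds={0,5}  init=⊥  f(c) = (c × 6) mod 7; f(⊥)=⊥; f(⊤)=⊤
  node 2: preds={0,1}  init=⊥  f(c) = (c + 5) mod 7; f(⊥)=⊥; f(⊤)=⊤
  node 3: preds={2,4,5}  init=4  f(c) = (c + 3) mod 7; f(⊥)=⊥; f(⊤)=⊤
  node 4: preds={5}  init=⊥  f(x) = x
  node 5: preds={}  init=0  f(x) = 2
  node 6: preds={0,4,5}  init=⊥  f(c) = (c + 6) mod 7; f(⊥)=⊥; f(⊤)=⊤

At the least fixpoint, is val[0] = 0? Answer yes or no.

no

Iteration log — 14 steps:
  step 1. node 0  ⊔preds=4  new=4  old=⊥  +wl: 
  step 2. node 1  ⊔preds=⊤  new=⊤  old=⊥  +wl: 0
  step 3. node 2  ⊔preds=⊤  new=⊤  old=⊥  +wl: 
  step 4. node 3  ⊔preds=⊤  new=⊤  old=4  +wl: 
  step 5. node 4  ⊔preds=0  new=0  old=⊥  +wl: 3
  step 6. node 5  ⊔preds=⊥  new=⊤  old=0  +wl: 1,4
  step 7. node 6  ⊔preds=⊤  new=⊤  old=⊥  +wl: 
  step 8. node 0  ⊔preds=⊤  new=⊤  old=4  +wl: 2,6
  step 9. node 3  ⊔preds=⊤  new=⊤  stable
  step 10. node 1  ⊔preds=⊤  new=⊤  stable
  step 11. node 4  ⊔preds=⊤  new=⊤  old=0  +wl: 3
  step 12. node 2  ⊔preds=⊤  new=⊤  stable
  step 13. node 6  ⊔preds=⊤  new=⊤  stable
  step 14. node 3  ⊔preds=⊤  new=⊤  stable

Least fixpoint reached:
  node 0: ⊤
  node 1: ⊤
  node 2: ⊤
  node 3: ⊤
  node 4: ⊤
  node 5: ⊤
  node 6: ⊤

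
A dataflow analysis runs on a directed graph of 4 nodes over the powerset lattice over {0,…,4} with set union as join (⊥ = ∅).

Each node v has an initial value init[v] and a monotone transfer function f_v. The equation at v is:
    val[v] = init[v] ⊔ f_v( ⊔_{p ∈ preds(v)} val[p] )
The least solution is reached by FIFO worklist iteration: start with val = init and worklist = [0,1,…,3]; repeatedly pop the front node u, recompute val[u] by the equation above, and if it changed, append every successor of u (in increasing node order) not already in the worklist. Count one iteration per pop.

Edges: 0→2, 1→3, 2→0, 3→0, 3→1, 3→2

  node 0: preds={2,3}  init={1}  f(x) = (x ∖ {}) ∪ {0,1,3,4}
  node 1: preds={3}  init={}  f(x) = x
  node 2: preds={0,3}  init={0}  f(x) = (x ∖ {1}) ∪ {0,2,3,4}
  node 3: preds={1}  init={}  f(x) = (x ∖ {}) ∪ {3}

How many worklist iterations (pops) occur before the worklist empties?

Iteration log — 8 steps:
  step 1. node 0  ⊔preds={0}  new={0,1,3,4}  old={1}  +wl: 
  step 2. node 1  ⊔preds={}  new={}  stable
  step 3. node 2  ⊔preds={0,1,3,4}  new={0,2,3,4}  old={0}  +wl: 0
  step 4. node 3  ⊔preds={}  new={3}  old={}  +wl: 1,2
  step 5. node 0  ⊔preds={0,2,3,4}  new={0,1,2,3,4}  old={0,1,3,4}  +wl: 
  step 6. node 1  ⊔preds={3}  new={3}  old={}  +wl: 3
  step 7. node 2  ⊔preds={0,1,2,3,4}  new={0,2,3,4}  stable
  step 8. node 3  ⊔preds={3}  new={3}  stable

Least fixpoint reached:
  node 0: {0,1,2,3,4}
  node 1: {3}
  node 2: {0,2,3,4}
  node 3: {3}

8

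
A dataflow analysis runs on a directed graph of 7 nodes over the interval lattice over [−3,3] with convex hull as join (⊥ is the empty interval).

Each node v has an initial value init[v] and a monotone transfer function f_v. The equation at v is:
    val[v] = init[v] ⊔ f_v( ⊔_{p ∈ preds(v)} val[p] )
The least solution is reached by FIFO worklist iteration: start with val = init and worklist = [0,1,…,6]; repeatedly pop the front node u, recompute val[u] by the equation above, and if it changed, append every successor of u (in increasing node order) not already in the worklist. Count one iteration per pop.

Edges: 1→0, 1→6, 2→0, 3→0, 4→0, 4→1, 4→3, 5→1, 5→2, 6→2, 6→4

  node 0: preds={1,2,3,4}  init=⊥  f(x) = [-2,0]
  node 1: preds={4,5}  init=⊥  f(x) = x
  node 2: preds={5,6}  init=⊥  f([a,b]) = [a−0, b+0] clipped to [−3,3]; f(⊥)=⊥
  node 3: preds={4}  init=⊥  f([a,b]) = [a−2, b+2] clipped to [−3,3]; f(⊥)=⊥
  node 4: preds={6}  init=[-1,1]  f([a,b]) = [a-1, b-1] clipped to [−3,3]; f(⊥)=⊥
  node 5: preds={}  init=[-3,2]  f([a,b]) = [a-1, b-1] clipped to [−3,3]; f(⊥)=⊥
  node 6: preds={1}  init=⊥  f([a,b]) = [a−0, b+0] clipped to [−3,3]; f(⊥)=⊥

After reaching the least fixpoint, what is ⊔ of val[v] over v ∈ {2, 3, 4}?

[-3,3]

Trace (13 dequeues):
  [1] u=0 | in [-1,1] | out [-2,0] | prev ⊥ | push {}
  [2] u=1 | in [-3,2] | out [-3,2] | prev ⊥ | push {0}
  [3] u=2 | in [-3,2] | out [-3,2] | prev ⊥ | push {}
  [4] u=3 | in [-1,1] | out [-3,3] | prev ⊥ | push {}
  [5] u=4 | in ⊥ | out [-1,1] | ==
  [6] u=5 | in ⊥ | out [-3,2] | ==
  [7] u=6 | in [-3,2] | out [-3,2] | prev ⊥ | push {2,4}
  [8] u=0 | in [-3,3] | out [-2,0] | ==
  [9] u=2 | in [-3,2] | out [-3,2] | ==
  [10] u=4 | in [-3,2] | out [-3,1] | prev [-1,1] | push {0,1,3}
  [11] u=0 | in [-3,3] | out [-2,0] | ==
  [12] u=1 | in [-3,2] | out [-3,2] | ==
  [13] u=3 | in [-3,1] | out [-3,3] | ==

Converged values:
  [0] [-2,0]
  [1] [-3,2]
  [2] [-3,2]
  [3] [-3,3]
  [4] [-3,1]
  [5] [-3,2]
  [6] [-3,2]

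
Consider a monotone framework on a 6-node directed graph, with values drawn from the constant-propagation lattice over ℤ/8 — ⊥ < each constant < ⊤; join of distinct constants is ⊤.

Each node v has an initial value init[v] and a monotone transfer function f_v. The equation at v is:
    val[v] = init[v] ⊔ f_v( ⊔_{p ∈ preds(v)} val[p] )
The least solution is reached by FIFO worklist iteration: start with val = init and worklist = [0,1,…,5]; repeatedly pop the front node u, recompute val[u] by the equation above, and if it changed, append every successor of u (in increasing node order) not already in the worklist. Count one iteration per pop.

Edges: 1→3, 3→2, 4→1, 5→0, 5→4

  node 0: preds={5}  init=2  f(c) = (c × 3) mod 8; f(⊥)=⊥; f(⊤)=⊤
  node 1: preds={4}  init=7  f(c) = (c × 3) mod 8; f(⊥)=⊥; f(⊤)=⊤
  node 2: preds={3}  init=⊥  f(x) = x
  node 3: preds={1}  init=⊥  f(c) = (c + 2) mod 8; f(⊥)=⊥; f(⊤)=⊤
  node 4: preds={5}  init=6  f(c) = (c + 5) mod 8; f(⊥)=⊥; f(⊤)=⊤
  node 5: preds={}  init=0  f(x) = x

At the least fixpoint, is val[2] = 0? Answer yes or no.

Iteration log — 8 steps:
  step 1. node 0  ⊔preds=0  new=⊤  old=2  +wl: 
  step 2. node 1  ⊔preds=6  new=⊤  old=7  +wl: 
  step 3. node 2  ⊔preds=⊥  new=⊥  stable
  step 4. node 3  ⊔preds=⊤  new=⊤  old=⊥  +wl: 2
  step 5. node 4  ⊔preds=0  new=⊤  old=6  +wl: 1
  step 6. node 5  ⊔preds=⊥  new=0  stable
  step 7. node 2  ⊔preds=⊤  new=⊤  old=⊥  +wl: 
  step 8. node 1  ⊔preds=⊤  new=⊤  stable

Least fixpoint reached:
  node 0: ⊤
  node 1: ⊤
  node 2: ⊤
  node 3: ⊤
  node 4: ⊤
  node 5: 0

no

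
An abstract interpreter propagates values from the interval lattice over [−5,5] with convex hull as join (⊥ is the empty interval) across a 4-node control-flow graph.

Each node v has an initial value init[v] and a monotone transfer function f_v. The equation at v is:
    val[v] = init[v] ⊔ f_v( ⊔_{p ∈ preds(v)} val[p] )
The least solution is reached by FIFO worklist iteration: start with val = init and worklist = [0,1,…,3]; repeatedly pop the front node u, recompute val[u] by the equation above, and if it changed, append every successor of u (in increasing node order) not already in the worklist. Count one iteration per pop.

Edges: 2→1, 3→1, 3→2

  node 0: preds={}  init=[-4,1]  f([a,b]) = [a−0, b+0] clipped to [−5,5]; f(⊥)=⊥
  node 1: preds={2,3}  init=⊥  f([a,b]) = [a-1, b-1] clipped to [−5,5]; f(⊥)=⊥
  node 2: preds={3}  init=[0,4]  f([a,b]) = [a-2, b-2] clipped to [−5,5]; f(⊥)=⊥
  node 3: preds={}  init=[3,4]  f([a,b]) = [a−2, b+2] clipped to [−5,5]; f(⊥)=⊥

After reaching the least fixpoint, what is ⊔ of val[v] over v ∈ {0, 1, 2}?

[-4,4]

Iteration log — 4 steps:
  step 1. node 0  ⊔preds=⊥  new=[-4,1]  stable
  step 2. node 1  ⊔preds=[0,4]  new=[-1,3]  old=⊥  +wl: 
  step 3. node 2  ⊔preds=[3,4]  new=[0,4]  stable
  step 4. node 3  ⊔preds=⊥  new=[3,4]  stable

Least fixpoint reached:
  node 0: [-4,1]
  node 1: [-1,3]
  node 2: [0,4]
  node 3: [3,4]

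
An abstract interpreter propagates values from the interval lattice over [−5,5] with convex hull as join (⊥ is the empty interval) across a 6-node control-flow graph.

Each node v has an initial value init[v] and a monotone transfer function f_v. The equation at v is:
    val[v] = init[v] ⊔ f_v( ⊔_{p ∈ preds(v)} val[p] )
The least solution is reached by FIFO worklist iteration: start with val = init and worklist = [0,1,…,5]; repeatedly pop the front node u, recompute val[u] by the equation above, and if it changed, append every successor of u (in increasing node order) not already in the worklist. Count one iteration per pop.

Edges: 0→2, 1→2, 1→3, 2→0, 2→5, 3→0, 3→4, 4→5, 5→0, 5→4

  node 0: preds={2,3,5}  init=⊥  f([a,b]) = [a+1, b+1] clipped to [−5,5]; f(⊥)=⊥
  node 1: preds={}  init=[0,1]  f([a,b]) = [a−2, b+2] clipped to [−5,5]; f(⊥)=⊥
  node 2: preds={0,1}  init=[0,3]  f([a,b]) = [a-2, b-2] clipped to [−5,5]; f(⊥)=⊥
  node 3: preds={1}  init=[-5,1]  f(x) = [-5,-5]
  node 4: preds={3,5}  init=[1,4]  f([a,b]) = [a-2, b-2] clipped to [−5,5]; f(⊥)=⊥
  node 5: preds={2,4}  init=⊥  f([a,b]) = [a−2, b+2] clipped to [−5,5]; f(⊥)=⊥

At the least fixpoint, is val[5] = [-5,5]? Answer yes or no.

Iteration log — 9 steps:
  step 1. node 0  ⊔preds=[-5,3]  new=[-4,4]  old=⊥  +wl: 
  step 2. node 1  ⊔preds=⊥  new=[0,1]  stable
  step 3. node 2  ⊔preds=[-4,4]  new=[-5,3]  old=[0,3]  +wl: 0
  step 4. node 3  ⊔preds=[0,1]  new=[-5,1]  stable
  step 5. node 4  ⊔preds=[-5,1]  new=[-5,4]  old=[1,4]  +wl: 
  step 6. node 5  ⊔preds=[-5,4]  new=[-5,5]  old=⊥  +wl: 4
  step 7. node 0  ⊔preds=[-5,5]  new=[-4,5]  old=[-4,4]  +wl: 2
  step 8. node 4  ⊔preds=[-5,5]  new=[-5,4]  stable
  step 9. node 2  ⊔preds=[-4,5]  new=[-5,3]  stable

Least fixpoint reached:
  node 0: [-4,5]
  node 1: [0,1]
  node 2: [-5,3]
  node 3: [-5,1]
  node 4: [-5,4]
  node 5: [-5,5]

yes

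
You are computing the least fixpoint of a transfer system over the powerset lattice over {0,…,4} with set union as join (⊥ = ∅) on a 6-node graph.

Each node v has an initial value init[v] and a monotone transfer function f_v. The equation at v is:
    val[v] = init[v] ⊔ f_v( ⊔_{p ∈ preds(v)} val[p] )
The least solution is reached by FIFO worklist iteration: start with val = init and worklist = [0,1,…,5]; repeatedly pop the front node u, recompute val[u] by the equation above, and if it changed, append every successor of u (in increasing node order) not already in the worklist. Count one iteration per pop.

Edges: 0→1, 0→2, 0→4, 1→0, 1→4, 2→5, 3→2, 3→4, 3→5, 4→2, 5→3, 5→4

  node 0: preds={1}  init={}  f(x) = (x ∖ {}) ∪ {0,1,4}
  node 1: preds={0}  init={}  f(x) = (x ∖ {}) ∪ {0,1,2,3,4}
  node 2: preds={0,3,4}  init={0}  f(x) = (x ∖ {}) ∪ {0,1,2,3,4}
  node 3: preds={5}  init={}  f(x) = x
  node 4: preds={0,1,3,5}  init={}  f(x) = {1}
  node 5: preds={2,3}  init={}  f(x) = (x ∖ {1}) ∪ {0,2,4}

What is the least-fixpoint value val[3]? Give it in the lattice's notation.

{0,2,3,4}

Worklist (13 pops):
  #1 pop 0: in={} → {0,1,4} (was {}); enqueue []
  #2 pop 1: in={0,1,4} → {0,1,2,3,4} (was {}); enqueue [0]
  #3 pop 2: in={0,1,4} → {0,1,2,3,4} (was {0}); enqueue []
  #4 pop 3: in={} → {} (no change)
  #5 pop 4: in={0,1,2,3,4} → {1} (was {}); enqueue [2]
  #6 pop 5: in={0,1,2,3,4} → {0,2,3,4} (was {}); enqueue [3,4]
  #7 pop 0: in={0,1,2,3,4} → {0,1,2,3,4} (was {0,1,4}); enqueue [1]
  #8 pop 2: in={0,1,2,3,4} → {0,1,2,3,4} (no change)
  #9 pop 3: in={0,2,3,4} → {0,2,3,4} (was {}); enqueue [2,5]
  #10 pop 4: in={0,1,2,3,4} → {1} (no change)
  #11 pop 1: in={0,1,2,3,4} → {0,1,2,3,4} (no change)
  #12 pop 2: in={0,1,2,3,4} → {0,1,2,3,4} (no change)
  #13 pop 5: in={0,1,2,3,4} → {0,2,3,4} (no change)

Fixpoint:
  val[0] = {0,1,2,3,4}
  val[1] = {0,1,2,3,4}
  val[2] = {0,1,2,3,4}
  val[3] = {0,2,3,4}
  val[4] = {1}
  val[5] = {0,2,3,4}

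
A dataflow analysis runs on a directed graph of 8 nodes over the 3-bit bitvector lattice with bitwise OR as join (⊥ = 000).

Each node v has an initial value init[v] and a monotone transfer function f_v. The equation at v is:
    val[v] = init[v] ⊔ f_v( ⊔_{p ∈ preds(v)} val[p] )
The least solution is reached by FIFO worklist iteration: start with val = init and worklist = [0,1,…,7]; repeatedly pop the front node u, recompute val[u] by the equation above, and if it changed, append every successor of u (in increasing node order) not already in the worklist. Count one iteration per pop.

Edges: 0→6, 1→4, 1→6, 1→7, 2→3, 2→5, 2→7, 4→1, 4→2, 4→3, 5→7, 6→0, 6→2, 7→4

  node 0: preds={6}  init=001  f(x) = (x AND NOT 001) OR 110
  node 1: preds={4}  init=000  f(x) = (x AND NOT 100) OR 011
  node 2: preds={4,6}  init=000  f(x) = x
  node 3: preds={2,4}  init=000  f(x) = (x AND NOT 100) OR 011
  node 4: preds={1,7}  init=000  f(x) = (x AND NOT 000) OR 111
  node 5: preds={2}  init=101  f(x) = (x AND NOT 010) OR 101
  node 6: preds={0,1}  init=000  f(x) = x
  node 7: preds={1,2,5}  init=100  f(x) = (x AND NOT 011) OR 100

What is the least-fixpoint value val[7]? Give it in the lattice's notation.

100

Worklist (14 pops):
  #1 pop 0: in=000 → 111 (was 001); enqueue []
  #2 pop 1: in=000 → 011 (was 000); enqueue []
  #3 pop 2: in=000 → 000 (no change)
  #4 pop 3: in=000 → 011 (was 000); enqueue []
  #5 pop 4: in=111 → 111 (was 000); enqueue [1,2,3]
  #6 pop 5: in=000 → 101 (no change)
  #7 pop 6: in=111 → 111 (was 000); enqueue [0]
  #8 pop 7: in=111 → 100 (no change)
  #9 pop 1: in=111 → 011 (no change)
  #10 pop 2: in=111 → 111 (was 000); enqueue [5,7]
  #11 pop 3: in=111 → 011 (no change)
  #12 pop 0: in=111 → 111 (no change)
  #13 pop 5: in=111 → 101 (no change)
  #14 pop 7: in=111 → 100 (no change)

Fixpoint:
  val[0] = 111
  val[1] = 011
  val[2] = 111
  val[3] = 011
  val[4] = 111
  val[5] = 101
  val[6] = 111
  val[7] = 100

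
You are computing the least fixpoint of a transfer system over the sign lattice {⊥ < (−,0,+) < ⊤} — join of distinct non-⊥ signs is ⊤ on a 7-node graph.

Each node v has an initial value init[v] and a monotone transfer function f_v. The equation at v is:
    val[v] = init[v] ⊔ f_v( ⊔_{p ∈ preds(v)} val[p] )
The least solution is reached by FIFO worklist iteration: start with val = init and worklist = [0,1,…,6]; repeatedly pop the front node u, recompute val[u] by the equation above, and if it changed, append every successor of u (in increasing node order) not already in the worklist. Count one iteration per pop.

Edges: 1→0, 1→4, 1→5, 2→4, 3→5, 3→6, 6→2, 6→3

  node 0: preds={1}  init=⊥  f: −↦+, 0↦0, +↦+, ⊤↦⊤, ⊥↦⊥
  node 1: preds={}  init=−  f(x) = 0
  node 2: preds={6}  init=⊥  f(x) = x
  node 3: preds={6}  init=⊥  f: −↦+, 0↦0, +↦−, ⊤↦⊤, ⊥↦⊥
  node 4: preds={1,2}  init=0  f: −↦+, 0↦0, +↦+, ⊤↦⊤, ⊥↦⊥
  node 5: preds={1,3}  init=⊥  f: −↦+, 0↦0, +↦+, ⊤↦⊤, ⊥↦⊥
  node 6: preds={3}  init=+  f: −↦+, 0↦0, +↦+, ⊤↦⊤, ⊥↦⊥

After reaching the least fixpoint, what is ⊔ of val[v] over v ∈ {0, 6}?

Worklist (8 pops):
  #1 pop 0: in=− → + (was ⊥); enqueue []
  #2 pop 1: in=⊥ → ⊤ (was −); enqueue [0]
  #3 pop 2: in=+ → + (was ⊥); enqueue []
  #4 pop 3: in=+ → − (was ⊥); enqueue []
  #5 pop 4: in=⊤ → ⊤ (was 0); enqueue []
  #6 pop 5: in=⊤ → ⊤ (was ⊥); enqueue []
  #7 pop 6: in=− → + (no change)
  #8 pop 0: in=⊤ → ⊤ (was +); enqueue []

Fixpoint:
  val[0] = ⊤
  val[1] = ⊤
  val[2] = +
  val[3] = −
  val[4] = ⊤
  val[5] = ⊤
  val[6] = +

⊤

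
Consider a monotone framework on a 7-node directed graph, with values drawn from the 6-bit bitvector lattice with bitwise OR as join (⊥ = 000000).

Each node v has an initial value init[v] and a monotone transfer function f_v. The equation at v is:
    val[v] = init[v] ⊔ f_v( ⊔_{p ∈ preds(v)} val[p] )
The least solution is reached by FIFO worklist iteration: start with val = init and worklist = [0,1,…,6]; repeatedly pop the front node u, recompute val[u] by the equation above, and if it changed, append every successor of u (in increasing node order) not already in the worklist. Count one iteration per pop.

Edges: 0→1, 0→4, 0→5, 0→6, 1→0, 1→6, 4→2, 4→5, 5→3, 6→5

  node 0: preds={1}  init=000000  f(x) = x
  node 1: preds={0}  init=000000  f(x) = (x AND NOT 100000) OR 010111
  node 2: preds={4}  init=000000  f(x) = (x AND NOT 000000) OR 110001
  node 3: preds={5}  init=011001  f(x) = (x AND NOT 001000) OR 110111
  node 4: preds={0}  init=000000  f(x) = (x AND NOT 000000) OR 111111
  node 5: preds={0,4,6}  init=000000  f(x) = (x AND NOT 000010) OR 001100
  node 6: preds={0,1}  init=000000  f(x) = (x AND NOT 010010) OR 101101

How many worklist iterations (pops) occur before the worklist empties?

14

Worklist (14 pops):
  #1 pop 0: in=000000 → 000000 (no change)
  #2 pop 1: in=000000 → 010111 (was 000000); enqueue [0]
  #3 pop 2: in=000000 → 110001 (was 000000); enqueue []
  #4 pop 3: in=000000 → 111111 (was 011001); enqueue []
  #5 pop 4: in=000000 → 111111 (was 000000); enqueue [2]
  #6 pop 5: in=111111 → 111101 (was 000000); enqueue [3]
  #7 pop 6: in=010111 → 101101 (was 000000); enqueue [5]
  #8 pop 0: in=010111 → 010111 (was 000000); enqueue [1,4,6]
  #9 pop 2: in=111111 → 111111 (was 110001); enqueue []
  #10 pop 3: in=111101 → 111111 (no change)
  #11 pop 5: in=111111 → 111101 (no change)
  #12 pop 1: in=010111 → 010111 (no change)
  #13 pop 4: in=010111 → 111111 (no change)
  #14 pop 6: in=010111 → 101101 (no change)

Fixpoint:
  val[0] = 010111
  val[1] = 010111
  val[2] = 111111
  val[3] = 111111
  val[4] = 111111
  val[5] = 111101
  val[6] = 101101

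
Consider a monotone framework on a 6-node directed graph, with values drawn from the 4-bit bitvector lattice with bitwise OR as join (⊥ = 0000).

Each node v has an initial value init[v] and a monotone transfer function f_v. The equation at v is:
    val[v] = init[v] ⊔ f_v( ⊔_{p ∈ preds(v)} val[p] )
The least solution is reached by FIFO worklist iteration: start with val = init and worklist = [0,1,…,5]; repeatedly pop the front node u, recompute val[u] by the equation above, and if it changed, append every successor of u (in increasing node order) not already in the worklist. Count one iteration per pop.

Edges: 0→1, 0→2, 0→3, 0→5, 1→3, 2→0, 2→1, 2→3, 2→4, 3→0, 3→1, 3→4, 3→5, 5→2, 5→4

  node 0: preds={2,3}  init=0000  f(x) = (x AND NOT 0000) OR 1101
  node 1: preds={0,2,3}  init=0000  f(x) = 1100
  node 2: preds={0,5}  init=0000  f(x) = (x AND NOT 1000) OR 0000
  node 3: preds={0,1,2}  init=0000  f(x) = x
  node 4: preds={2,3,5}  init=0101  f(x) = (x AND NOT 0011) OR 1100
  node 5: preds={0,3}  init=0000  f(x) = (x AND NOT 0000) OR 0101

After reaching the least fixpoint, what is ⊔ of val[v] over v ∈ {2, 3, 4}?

Iteration log — 10 steps:
  step 1. node 0  ⊔preds=0000  new=1101  old=0000  +wl: 
  step 2. node 1  ⊔preds=1101  new=1100  old=0000  +wl: 
  step 3. node 2  ⊔preds=1101  new=0101  old=0000  +wl: 0,1
  step 4. node 3  ⊔preds=1101  new=1101  old=0000  +wl: 
  step 5. node 4  ⊔preds=1101  new=1101  old=0101  +wl: 
  step 6. node 5  ⊔preds=1101  new=1101  old=0000  +wl: 2,4
  step 7. node 0  ⊔preds=1101  new=1101  stable
  step 8. node 1  ⊔preds=1101  new=1100  stable
  step 9. node 2  ⊔preds=1101  new=0101  stable
  step 10. node 4  ⊔preds=1101  new=1101  stable

Least fixpoint reached:
  node 0: 1101
  node 1: 1100
  node 2: 0101
  node 3: 1101
  node 4: 1101
  node 5: 1101

1101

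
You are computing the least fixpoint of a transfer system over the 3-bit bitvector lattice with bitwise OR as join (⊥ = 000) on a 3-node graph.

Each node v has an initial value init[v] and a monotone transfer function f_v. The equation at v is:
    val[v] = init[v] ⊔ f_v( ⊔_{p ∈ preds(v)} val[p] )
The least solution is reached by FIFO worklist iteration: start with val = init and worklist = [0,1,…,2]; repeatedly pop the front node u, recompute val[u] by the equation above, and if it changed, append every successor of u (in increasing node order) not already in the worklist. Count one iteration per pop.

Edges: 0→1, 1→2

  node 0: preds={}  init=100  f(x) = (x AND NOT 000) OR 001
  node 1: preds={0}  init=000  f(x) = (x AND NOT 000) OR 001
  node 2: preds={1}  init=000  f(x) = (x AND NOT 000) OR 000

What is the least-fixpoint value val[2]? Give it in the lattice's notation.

Worklist (3 pops):
  #1 pop 0: in=000 → 101 (was 100); enqueue []
  #2 pop 1: in=101 → 101 (was 000); enqueue []
  #3 pop 2: in=101 → 101 (was 000); enqueue []

Fixpoint:
  val[0] = 101
  val[1] = 101
  val[2] = 101

101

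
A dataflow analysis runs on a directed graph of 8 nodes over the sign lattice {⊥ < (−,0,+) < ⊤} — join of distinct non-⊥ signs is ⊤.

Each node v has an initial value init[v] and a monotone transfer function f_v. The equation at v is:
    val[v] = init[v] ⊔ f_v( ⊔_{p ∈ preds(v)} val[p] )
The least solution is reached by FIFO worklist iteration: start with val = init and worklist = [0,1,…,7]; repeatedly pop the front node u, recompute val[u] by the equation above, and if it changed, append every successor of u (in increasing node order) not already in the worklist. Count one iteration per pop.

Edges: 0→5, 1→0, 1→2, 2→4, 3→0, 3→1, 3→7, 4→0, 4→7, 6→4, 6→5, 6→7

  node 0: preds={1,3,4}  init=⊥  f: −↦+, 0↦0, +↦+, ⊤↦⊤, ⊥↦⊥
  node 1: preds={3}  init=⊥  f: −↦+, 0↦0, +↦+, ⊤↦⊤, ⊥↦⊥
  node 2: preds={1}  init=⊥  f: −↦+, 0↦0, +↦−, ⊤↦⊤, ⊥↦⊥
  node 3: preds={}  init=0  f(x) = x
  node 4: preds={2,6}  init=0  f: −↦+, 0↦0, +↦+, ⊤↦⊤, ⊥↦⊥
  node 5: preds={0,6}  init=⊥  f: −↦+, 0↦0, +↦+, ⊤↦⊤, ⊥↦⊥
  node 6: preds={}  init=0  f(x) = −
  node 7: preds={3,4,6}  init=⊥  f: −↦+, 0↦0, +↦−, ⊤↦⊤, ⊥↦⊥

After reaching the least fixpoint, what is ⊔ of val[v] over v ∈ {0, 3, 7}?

Worklist (14 pops):
  #1 pop 0: in=0 → 0 (was ⊥); enqueue []
  #2 pop 1: in=0 → 0 (was ⊥); enqueue [0]
  #3 pop 2: in=0 → 0 (was ⊥); enqueue []
  #4 pop 3: in=⊥ → 0 (no change)
  #5 pop 4: in=0 → 0 (no change)
  #6 pop 5: in=0 → 0 (was ⊥); enqueue []
  #7 pop 6: in=⊥ → ⊤ (was 0); enqueue [4,5]
  #8 pop 7: in=⊤ → ⊤ (was ⊥); enqueue []
  #9 pop 0: in=0 → 0 (no change)
  #10 pop 4: in=⊤ → ⊤ (was 0); enqueue [0,7]
  #11 pop 5: in=⊤ → ⊤ (was 0); enqueue []
  #12 pop 0: in=⊤ → ⊤ (was 0); enqueue [5]
  #13 pop 7: in=⊤ → ⊤ (no change)
  #14 pop 5: in=⊤ → ⊤ (no change)

Fixpoint:
  val[0] = ⊤
  val[1] = 0
  val[2] = 0
  val[3] = 0
  val[4] = ⊤
  val[5] = ⊤
  val[6] = ⊤
  val[7] = ⊤

⊤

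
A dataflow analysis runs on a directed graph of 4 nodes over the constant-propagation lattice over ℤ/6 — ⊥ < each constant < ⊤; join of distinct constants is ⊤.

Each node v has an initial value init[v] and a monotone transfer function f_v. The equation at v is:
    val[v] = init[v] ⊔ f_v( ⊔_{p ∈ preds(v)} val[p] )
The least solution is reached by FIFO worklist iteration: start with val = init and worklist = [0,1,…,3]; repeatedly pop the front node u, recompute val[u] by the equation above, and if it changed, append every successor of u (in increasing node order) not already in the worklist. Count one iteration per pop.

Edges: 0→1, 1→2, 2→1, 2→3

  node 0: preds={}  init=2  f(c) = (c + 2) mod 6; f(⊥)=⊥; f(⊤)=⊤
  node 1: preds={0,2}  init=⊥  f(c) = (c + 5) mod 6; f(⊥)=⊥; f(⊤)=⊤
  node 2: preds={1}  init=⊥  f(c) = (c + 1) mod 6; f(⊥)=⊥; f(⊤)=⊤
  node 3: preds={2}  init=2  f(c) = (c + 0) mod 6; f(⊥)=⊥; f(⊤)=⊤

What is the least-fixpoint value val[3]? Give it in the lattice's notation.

Trace (5 dequeues):
  [1] u=0 | in ⊥ | out 2 | ==
  [2] u=1 | in 2 | out 1 | prev ⊥ | push {}
  [3] u=2 | in 1 | out 2 | prev ⊥ | push {1}
  [4] u=3 | in 2 | out 2 | ==
  [5] u=1 | in 2 | out 1 | ==

Converged values:
  [0] 2
  [1] 1
  [2] 2
  [3] 2

2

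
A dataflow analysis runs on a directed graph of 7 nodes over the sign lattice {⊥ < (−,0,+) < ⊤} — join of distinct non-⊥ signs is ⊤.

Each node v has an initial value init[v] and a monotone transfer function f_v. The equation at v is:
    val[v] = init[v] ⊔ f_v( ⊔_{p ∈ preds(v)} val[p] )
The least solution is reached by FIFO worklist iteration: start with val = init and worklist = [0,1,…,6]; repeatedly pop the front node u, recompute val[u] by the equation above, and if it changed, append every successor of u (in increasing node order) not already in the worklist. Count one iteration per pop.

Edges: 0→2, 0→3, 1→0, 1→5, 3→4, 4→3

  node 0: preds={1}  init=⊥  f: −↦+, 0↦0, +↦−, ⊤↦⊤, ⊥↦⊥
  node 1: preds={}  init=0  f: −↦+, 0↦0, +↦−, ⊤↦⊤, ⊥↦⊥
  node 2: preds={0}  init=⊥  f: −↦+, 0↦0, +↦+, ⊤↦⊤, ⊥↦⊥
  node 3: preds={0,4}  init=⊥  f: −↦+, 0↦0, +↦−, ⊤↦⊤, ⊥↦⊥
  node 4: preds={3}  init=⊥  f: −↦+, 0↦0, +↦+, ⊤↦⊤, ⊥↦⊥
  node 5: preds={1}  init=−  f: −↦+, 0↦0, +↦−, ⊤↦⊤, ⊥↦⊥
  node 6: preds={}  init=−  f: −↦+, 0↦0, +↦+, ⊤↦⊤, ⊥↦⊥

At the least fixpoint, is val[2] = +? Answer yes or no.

Trace (8 dequeues):
  [1] u=0 | in 0 | out 0 | prev ⊥ | push {}
  [2] u=1 | in ⊥ | out 0 | ==
  [3] u=2 | in 0 | out 0 | prev ⊥ | push {}
  [4] u=3 | in 0 | out 0 | prev ⊥ | push {}
  [5] u=4 | in 0 | out 0 | prev ⊥ | push {3}
  [6] u=5 | in 0 | out ⊤ | prev − | push {}
  [7] u=6 | in ⊥ | out − | ==
  [8] u=3 | in 0 | out 0 | ==

Converged values:
  [0] 0
  [1] 0
  [2] 0
  [3] 0
  [4] 0
  [5] ⊤
  [6] −

no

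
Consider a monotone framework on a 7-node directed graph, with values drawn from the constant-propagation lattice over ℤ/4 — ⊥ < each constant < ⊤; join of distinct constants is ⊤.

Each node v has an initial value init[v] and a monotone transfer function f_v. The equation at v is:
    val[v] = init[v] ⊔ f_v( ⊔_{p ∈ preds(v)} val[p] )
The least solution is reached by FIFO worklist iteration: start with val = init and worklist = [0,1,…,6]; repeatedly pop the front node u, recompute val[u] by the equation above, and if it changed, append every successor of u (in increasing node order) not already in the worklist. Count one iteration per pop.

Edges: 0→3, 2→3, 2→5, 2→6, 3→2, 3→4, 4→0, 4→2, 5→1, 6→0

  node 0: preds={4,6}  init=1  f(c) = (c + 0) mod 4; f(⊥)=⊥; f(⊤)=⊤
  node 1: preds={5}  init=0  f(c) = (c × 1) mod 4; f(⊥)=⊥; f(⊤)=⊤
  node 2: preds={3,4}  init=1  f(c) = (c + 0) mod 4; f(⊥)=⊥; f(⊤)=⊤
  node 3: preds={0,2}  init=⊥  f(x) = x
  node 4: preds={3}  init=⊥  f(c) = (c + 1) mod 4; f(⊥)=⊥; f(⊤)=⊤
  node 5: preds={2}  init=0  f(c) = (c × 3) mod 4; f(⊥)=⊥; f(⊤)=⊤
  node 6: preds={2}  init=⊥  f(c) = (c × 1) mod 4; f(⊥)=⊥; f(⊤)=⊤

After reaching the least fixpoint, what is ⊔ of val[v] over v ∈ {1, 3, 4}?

⊤

Iteration log — 17 steps:
  step 1. node 0  ⊔preds=⊥  new=1  stable
  step 2. node 1  ⊔preds=0  new=0  stable
  step 3. node 2  ⊔preds=⊥  new=1  stable
  step 4. node 3  ⊔preds=1  new=1  old=⊥  +wl: 2
  step 5. node 4  ⊔preds=1  new=2  old=⊥  +wl: 0
  step 6. node 5  ⊔preds=1  new=⊤  old=0  +wl: 1
  step 7. node 6  ⊔preds=1  new=1  old=⊥  +wl: 
  step 8. node 2  ⊔preds=⊤  new=⊤  old=1  +wl: 3,5,6
  step 9. node 0  ⊔preds=⊤  new=⊤  old=1  +wl: 
  step 10. node 1  ⊔preds=⊤  new=⊤  old=0  +wl: 
  step 11. node 3  ⊔preds=⊤  new=⊤  old=1  +wl: 2,4
  step 12. node 5  ⊔preds=⊤  new=⊤  stable
  step 13. node 6  ⊔preds=⊤  new=⊤  old=1  +wl: 0
  step 14. node 2  ⊔preds=⊤  new=⊤  stable
  step 15. node 4  ⊔preds=⊤  new=⊤  old=2  +wl: 2
  step 16. node 0  ⊔preds=⊤  new=⊤  stable
  step 17. node 2  ⊔preds=⊤  new=⊤  stable

Least fixpoint reached:
  node 0: ⊤
  node 1: ⊤
  node 2: ⊤
  node 3: ⊤
  node 4: ⊤
  node 5: ⊤
  node 6: ⊤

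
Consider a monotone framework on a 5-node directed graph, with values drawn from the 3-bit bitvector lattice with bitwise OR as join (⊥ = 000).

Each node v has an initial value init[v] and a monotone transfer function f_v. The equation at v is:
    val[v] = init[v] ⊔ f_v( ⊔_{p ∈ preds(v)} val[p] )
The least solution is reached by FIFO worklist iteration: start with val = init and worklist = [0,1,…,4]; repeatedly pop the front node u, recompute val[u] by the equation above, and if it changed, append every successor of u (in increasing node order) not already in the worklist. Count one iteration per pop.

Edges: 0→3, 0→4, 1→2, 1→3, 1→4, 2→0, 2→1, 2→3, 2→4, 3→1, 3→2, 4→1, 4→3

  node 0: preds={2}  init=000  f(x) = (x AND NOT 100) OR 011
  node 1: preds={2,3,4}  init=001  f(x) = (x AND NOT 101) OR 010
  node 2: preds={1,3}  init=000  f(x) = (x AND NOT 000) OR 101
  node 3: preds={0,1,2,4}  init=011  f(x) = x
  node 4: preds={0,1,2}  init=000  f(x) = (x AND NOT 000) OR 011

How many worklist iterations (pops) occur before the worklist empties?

Worklist (9 pops):
  #1 pop 0: in=000 → 011 (was 000); enqueue []
  #2 pop 1: in=011 → 011 (was 001); enqueue []
  #3 pop 2: in=011 → 111 (was 000); enqueue [0,1]
  #4 pop 3: in=111 → 111 (was 011); enqueue [2]
  #5 pop 4: in=111 → 111 (was 000); enqueue [3]
  #6 pop 0: in=111 → 011 (no change)
  #7 pop 1: in=111 → 011 (no change)
  #8 pop 2: in=111 → 111 (no change)
  #9 pop 3: in=111 → 111 (no change)

Fixpoint:
  val[0] = 011
  val[1] = 011
  val[2] = 111
  val[3] = 111
  val[4] = 111

9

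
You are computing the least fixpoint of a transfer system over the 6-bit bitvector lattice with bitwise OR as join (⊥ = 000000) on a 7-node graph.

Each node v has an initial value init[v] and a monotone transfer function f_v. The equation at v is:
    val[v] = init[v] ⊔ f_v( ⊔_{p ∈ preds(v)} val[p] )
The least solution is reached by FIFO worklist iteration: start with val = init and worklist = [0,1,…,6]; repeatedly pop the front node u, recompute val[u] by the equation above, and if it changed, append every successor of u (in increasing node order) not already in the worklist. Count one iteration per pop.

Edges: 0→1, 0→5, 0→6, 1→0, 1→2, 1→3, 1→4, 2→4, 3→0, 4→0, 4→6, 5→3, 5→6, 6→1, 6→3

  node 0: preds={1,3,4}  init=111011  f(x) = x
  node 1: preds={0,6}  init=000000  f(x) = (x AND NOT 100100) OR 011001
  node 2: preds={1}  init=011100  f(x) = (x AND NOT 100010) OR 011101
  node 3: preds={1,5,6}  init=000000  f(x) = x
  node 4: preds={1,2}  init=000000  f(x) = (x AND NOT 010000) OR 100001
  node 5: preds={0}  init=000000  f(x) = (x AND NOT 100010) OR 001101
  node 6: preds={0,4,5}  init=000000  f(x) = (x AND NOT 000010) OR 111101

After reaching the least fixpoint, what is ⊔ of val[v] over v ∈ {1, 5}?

011111

Iteration log — 13 steps:
  step 1. node 0  ⊔preds=000000  new=111011  stable
  step 2. node 1  ⊔preds=111011  new=011011  old=000000  +wl: 0
  step 3. node 2  ⊔preds=011011  new=011101  old=011100  +wl: 
  step 4. node 3  ⊔preds=011011  new=011011  old=000000  +wl: 
  step 5. node 4  ⊔preds=011111  new=101111  old=000000  +wl: 
  step 6. node 5  ⊔preds=111011  new=011101  old=000000  +wl: 3
  step 7. node 6  ⊔preds=111111  new=111101  old=000000  +wl: 1
  step 8. node 0  ⊔preds=111111  new=111111  old=111011  +wl: 5,6
  step 9. node 3  ⊔preds=111111  new=111111  old=011011  +wl: 0
  step 10. node 1  ⊔preds=111111  new=011011  stable
  step 11. node 5  ⊔preds=111111  new=011101  stable
  step 12. node 6  ⊔preds=111111  new=111101  stable
  step 13. node 0  ⊔preds=111111  new=111111  stable

Least fixpoint reached:
  node 0: 111111
  node 1: 011011
  node 2: 011101
  node 3: 111111
  node 4: 101111
  node 5: 011101
  node 6: 111101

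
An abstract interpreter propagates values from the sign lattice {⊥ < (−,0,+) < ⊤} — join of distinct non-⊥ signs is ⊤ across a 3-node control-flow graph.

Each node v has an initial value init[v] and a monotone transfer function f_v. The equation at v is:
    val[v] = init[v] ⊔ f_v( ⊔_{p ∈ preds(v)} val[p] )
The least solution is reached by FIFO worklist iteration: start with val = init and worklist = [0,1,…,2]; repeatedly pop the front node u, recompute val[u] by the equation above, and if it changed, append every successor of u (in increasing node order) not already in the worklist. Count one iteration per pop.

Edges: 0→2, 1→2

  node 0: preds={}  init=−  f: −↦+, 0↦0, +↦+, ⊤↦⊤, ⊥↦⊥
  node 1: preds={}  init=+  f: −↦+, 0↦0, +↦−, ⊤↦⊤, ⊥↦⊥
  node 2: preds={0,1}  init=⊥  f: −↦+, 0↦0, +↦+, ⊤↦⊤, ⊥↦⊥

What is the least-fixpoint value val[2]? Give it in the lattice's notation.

⊤

Trace (3 dequeues):
  [1] u=0 | in ⊥ | out − | ==
  [2] u=1 | in ⊥ | out + | ==
  [3] u=2 | in ⊤ | out ⊤ | prev ⊥ | push {}

Converged values:
  [0] −
  [1] +
  [2] ⊤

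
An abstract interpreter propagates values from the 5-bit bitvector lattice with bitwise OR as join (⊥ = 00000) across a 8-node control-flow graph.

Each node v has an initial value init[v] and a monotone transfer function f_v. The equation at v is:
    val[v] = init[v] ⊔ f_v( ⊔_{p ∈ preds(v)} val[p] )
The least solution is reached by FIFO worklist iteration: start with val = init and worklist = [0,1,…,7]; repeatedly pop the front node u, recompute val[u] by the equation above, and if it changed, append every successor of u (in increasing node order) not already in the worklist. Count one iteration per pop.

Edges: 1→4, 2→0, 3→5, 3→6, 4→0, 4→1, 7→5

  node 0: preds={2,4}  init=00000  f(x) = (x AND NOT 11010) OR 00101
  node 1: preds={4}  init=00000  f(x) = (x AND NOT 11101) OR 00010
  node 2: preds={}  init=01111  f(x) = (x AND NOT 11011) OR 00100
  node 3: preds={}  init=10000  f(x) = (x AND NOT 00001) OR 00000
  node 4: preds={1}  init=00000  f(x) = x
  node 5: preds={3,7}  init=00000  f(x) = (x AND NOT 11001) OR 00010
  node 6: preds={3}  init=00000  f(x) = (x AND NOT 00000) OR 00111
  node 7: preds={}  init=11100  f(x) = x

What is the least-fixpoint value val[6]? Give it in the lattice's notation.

10111

Worklist (10 pops):
  #1 pop 0: in=01111 → 00101 (was 00000); enqueue []
  #2 pop 1: in=00000 → 00010 (was 00000); enqueue []
  #3 pop 2: in=00000 → 01111 (no change)
  #4 pop 3: in=00000 → 10000 (no change)
  #5 pop 4: in=00010 → 00010 (was 00000); enqueue [0,1]
  #6 pop 5: in=11100 → 00110 (was 00000); enqueue []
  #7 pop 6: in=10000 → 10111 (was 00000); enqueue []
  #8 pop 7: in=00000 → 11100 (no change)
  #9 pop 0: in=01111 → 00101 (no change)
  #10 pop 1: in=00010 → 00010 (no change)

Fixpoint:
  val[0] = 00101
  val[1] = 00010
  val[2] = 01111
  val[3] = 10000
  val[4] = 00010
  val[5] = 00110
  val[6] = 10111
  val[7] = 11100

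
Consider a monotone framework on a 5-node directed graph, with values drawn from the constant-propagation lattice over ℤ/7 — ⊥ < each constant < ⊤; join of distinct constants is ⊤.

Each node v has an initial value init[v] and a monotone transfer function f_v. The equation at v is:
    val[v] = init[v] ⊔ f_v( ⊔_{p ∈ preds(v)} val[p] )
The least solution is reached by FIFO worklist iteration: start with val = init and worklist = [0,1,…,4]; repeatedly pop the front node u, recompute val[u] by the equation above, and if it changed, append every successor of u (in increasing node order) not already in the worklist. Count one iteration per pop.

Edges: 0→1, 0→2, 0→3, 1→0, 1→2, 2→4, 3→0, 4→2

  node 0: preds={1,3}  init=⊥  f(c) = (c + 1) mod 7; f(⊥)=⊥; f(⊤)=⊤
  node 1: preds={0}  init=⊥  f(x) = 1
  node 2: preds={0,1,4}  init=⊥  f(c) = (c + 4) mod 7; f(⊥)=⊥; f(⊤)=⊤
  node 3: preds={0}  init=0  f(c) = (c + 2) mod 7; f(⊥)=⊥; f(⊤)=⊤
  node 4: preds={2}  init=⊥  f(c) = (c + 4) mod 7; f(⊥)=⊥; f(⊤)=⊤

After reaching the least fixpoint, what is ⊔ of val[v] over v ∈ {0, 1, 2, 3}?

⊤

Iteration log — 11 steps:
  step 1. node 0  ⊔preds=0  new=1  old=⊥  +wl: 
  step 2. node 1  ⊔preds=1  new=1  old=⊥  +wl: 0
  step 3. node 2  ⊔preds=1  new=5  old=⊥  +wl: 
  step 4. node 3  ⊔preds=1  new=⊤  old=0  +wl: 
  step 5. node 4  ⊔preds=5  new=2  old=⊥  +wl: 2
  step 6. node 0  ⊔preds=⊤  new=⊤  old=1  +wl: 1,3
  step 7. node 2  ⊔preds=⊤  new=⊤  old=5  +wl: 4
  step 8. node 1  ⊔preds=⊤  new=1  stable
  step 9. node 3  ⊔preds=⊤  new=⊤  stable
  step 10. node 4  ⊔preds=⊤  new=⊤  old=2  +wl: 2
  step 11. node 2  ⊔preds=⊤  new=⊤  stable

Least fixpoint reached:
  node 0: ⊤
  node 1: 1
  node 2: ⊤
  node 3: ⊤
  node 4: ⊤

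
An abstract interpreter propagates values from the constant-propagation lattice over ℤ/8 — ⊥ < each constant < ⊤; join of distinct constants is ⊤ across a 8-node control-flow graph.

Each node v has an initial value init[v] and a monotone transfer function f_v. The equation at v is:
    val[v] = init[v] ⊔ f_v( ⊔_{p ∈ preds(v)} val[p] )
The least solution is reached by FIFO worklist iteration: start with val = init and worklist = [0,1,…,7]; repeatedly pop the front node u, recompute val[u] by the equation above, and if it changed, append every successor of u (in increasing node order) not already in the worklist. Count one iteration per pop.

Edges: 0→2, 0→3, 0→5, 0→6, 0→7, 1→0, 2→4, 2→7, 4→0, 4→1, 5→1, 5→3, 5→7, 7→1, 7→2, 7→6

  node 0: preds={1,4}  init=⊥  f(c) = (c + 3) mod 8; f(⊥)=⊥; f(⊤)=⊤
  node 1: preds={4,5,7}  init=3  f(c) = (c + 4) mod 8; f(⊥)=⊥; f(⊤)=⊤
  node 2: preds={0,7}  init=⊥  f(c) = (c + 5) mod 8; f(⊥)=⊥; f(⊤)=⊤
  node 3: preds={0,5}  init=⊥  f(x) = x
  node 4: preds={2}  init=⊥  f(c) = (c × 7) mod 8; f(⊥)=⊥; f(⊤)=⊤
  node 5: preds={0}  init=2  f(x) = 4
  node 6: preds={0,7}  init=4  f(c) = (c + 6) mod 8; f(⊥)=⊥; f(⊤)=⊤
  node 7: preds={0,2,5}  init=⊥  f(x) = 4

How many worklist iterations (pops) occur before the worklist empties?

Worklist (18 pops):
  #1 pop 0: in=3 → 6 (was ⊥); enqueue []
  #2 pop 1: in=2 → ⊤ (was 3); enqueue [0]
  #3 pop 2: in=6 → 3 (was ⊥); enqueue []
  #4 pop 3: in=⊤ → ⊤ (was ⊥); enqueue []
  #5 pop 4: in=3 → 5 (was ⊥); enqueue [1]
  #6 pop 5: in=6 → ⊤ (was 2); enqueue [3]
  #7 pop 6: in=6 → 4 (no change)
  #8 pop 7: in=⊤ → 4 (was ⊥); enqueue [2,6]
  #9 pop 0: in=⊤ → ⊤ (was 6); enqueue [5,7]
  #10 pop 1: in=⊤ → ⊤ (no change)
  #11 pop 3: in=⊤ → ⊤ (no change)
  #12 pop 2: in=⊤ → ⊤ (was 3); enqueue [4]
  #13 pop 6: in=⊤ → ⊤ (was 4); enqueue []
  #14 pop 5: in=⊤ → ⊤ (no change)
  #15 pop 7: in=⊤ → 4 (no change)
  #16 pop 4: in=⊤ → ⊤ (was 5); enqueue [0,1]
  #17 pop 0: in=⊤ → ⊤ (no change)
  #18 pop 1: in=⊤ → ⊤ (no change)

Fixpoint:
  val[0] = ⊤
  val[1] = ⊤
  val[2] = ⊤
  val[3] = ⊤
  val[4] = ⊤
  val[5] = ⊤
  val[6] = ⊤
  val[7] = 4

18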